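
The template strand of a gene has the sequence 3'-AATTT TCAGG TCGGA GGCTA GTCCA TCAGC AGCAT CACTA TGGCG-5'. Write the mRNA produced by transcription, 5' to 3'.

Reading the template 3'→5' as shown, RNA polymerase pairs each base (A→U, T→A, G↔C) to build mRNA 5'→3' directly.

5'-UUAAAAGUCCAGCCUCCGAUCAGGUAGUCGUCGUAGUGAUACCGC-3'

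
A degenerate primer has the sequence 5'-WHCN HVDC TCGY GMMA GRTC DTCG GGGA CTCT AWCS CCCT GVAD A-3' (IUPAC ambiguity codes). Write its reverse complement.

5'-THTBCAGGGSGWTAGAGTCCCCGAHGAYCTKKCRCGAGHBDNGDW-3'

Standard pairs A↔T, G↔C; ambiguity codes pair R↔Y, M↔K, W↔W, S↔S, D↔H, V↔B, N↔N. Complement (WDGNDBHGAGCRCKKTCYAGHAGCCCCTGAGATWGSGGGACBTHT), then reverse for 5'→3'.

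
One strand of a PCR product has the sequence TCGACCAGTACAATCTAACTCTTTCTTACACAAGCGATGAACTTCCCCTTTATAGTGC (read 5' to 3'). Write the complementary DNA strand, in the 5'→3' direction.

Pairing A↔T and G↔C gives AGCTGGTCATGTTAGATTGAGAAAGAATGTGTTCGCTACTTGAAGGGGAAATATCACG, running 3'→5'. Reverse for the 5'→3' convention.

5′-GCACTATAAAGGGGAAGTTCATCGCTTGTGTAAGAAAGAGTTAGATTGTACTGGTCGA-3′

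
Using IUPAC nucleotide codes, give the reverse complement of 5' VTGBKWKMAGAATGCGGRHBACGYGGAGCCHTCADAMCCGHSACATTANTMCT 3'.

Standard pairs A↔T, G↔C; ambiguity codes pair R↔Y, M↔K, W↔W, S↔S, B↔V, D↔H, N↔N. Complement (BACVMWMKTCTTACGCCYDVTGCRCCTCGGDAGTHTKGGCDSTGTAATNAKGA), then reverse for 5'→3'.

5'-AGKANTAATGTSDCGGKTHTGADGGCTCCRCGTVDYCCGCATTCTKMWMVCAB-3'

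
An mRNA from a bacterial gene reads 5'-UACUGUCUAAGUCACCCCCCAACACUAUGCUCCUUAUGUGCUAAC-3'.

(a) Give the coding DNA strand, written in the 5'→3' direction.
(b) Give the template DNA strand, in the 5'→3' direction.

(a) 5'-TACTGTCTAAGTCACCCCCCAACACTATGCTCCTTATGTGCTAAC-3'
(b) 5'-GTTAGCACATAAGGAGCATAGTGTTGGGGGGTGACTTAGACAGTA-3'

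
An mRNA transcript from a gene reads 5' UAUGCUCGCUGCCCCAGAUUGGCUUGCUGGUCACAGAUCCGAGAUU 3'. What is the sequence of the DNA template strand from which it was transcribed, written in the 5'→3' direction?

5′-AATCTCGGATCTGTGACCAGCAAGCCAATCTGGGGCAGCGAGCATA-3′

Replace U with T to get the coding DNA strand: TATGCTCGCTGCCCCAGATTGGCTTGCTGGTCACAGATCCGAGATT. The template strand is its reverse complement (complement ATACGAGCGACGGGGTCTAACCGAACGACCAGTGTCTAGGCTCTAA, then reverse).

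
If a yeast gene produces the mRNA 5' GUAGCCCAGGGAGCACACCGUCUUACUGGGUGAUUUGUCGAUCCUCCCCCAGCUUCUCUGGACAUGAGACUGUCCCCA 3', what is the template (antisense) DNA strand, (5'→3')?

5'-TGGGGACAGTCTCATGTCCAGAGAAGCTGGGGGAGGATCGACAAATCACCCAGTAAGACGGTGTGCTCCCTGGGCTAC-3'

Replace U with T to get the coding DNA strand: GTAGCCCAGGGAGCACACCGTCTTACTGGGTGATTTGTCGATCCTCCCCCAGCTTCTCTGGACATGAGACTGTCCCCA. The template strand is its reverse complement (complement CATCGGGTCCCTCGTGTGGCAGAATGACCCACTAAACAGCTAGGAGGGGGTCGAAGAGACCTGTACTCTGACAGGGGT, then reverse).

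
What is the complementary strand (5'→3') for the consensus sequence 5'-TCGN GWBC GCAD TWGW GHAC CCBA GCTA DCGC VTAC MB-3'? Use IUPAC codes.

Standard pairs A↔T, G↔C; ambiguity codes pair M↔K, W↔W, B↔V, D↔H, N↔N. Complement (AGCNCWVGCGTHAWCWCDTGGGVTCGATHGCGBATGKV), then reverse for 5'→3'.

5'-VKGTABGCGHTAGCTVGGGTDCWCWAHTGCGVWCNCGA-3'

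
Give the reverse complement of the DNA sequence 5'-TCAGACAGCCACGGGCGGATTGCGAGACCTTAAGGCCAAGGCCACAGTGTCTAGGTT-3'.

5′-AACCTAGACACTGTGGCCTTGGCCTTAAGGTCTCGCAATCCGCCCGTGGCTGTCTGA-3′

Reading the sequence 3'→5' and pairing each base (A↔T, G↔C) gives the reverse complement directly.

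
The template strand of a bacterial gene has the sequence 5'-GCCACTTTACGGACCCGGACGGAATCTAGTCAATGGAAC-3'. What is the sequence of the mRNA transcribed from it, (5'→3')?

RNA polymerase reads the template 3'→5' and synthesizes mRNA 5'→3' by base-pairing (A→U, T→A, G↔C). The complement of the template is CGGTGAAATGCCTGGGCCTGCCTTAGATCAGTTACCTTG; antiparallel, so 5'→3' the coding strand is GTTCCATTGACTAGATTCCGTCCGGGTCCGTAAAGTGGC. Replace T with U for the mRNA.

5′-GUUCCAUUGACUAGAUUCCGUCCGGGUCCGUAAAGUGGC-3′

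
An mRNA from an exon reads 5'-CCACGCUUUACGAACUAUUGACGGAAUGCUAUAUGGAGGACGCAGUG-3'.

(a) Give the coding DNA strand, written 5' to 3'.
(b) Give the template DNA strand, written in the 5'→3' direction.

(a) 5′-CCACGCTTTACGAACTATTGACGGAATGCTATATGGAGGACGCAGTG-3′
(b) 5'-CACTGCGTCCTCCATATAGCATTCCGTCAATAGTTCGTAAAGCGTGG-3'

(a) The coding strand matches the mRNA with U→T.
(b) The template strand is the reverse complement of the coding strand.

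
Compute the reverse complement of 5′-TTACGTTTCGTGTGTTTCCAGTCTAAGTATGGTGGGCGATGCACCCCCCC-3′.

5'-GGGGGGGTGCATCGCCCACCATACTTAGACTGGAAACACACGAAACGTAA-3'

Reading the sequence 3'→5' and pairing each base (A↔T, G↔C) gives the reverse complement directly.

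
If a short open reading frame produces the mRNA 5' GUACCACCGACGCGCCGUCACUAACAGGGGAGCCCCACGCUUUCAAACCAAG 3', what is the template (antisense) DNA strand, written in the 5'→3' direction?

Replace U with T to get the coding DNA strand: GTACCACCGACGCGCCGTCACTAACAGGGGAGCCCCACGCTTTCAAACCAAG. The template strand is its reverse complement (complement CATGGTGGCTGCGCGGCAGTGATTGTCCCCTCGGGGTGCGAAAGTTTGGTTC, then reverse).

5'-CTTGGTTTGAAAGCGTGGGGCTCCCCTGTTAGTGACGGCGCGTCGGTGGTAC-3'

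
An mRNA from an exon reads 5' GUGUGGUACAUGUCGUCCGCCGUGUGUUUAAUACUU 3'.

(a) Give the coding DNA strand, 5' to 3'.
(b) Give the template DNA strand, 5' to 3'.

(a) 5′-GTGTGGTACATGTCGTCCGCCGTGTGTTTAATACTT-3′
(b) 5'-AAGTATTAAACACACGGCGGACGACATGTACCACAC-3'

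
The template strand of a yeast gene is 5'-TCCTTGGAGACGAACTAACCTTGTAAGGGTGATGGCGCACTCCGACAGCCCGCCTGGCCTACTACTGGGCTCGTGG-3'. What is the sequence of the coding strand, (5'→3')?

5′-CCACGAGCCCAGTAGTAGGCCAGGCGGGCTGTCGGAGTGCGCCATCACCCTTACAAGGTTAGTTCGTCTCCAAGGA-3′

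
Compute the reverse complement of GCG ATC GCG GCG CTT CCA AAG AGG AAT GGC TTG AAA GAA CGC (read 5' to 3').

5'-GCGTTCTTTCAAGCCATTCCTCTTTGGAAGCGCCGCGATCGC-3'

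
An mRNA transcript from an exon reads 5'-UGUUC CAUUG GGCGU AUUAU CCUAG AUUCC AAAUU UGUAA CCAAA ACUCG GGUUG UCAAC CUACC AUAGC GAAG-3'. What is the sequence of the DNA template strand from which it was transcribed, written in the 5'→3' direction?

5′-CTTCGCTATGGTAGGTTGACAACCCGAGTTTTGGTTACAAATTTGGAATCTAGGATAATACGCCCAATGGAACA-3′

Replace U with T to get the coding DNA strand: TGTTCCATTGGGCGTATTATCCTAGATTCCAAATTTGTAACCAAAACTCGGGTTGTCAACCTACCATAGCGAAG. The template strand is its reverse complement (complement ACAAGGTAACCCGCATAATAGGATCTAAGGTTTAAACATTGGTTTTGAGCCCAACAGTTGGATGGTATCGCTTC, then reverse).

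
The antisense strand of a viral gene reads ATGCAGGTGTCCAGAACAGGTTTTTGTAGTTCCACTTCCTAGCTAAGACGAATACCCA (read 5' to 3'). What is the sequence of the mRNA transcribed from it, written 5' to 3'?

5'-UGGGUAUUCGUCUUAGCUAGGAAGUGGAACUACAAAAACCUGUUCUGGACACCUGCAU-3'

RNA polymerase reads the template 3'→5' and synthesizes mRNA 5'→3' by base-pairing (A→U, T→A, G↔C). The complement of the template is TACGTCCACAGGTCTTGTCCAAAAACATCAAGGTGAAGGATCGATTCTGCTTATGGGT; antiparallel, so 5'→3' the coding strand is TGGGTATTCGTCTTAGCTAGGAAGTGGAACTACAAAAACCTGTTCTGGACACCTGCAT. Replace T with U for the mRNA.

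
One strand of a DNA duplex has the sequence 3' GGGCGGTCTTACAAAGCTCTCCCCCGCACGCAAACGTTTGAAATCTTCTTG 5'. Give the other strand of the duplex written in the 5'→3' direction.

5′-CCCGCCAGAATGTTTCGAGAGGGGGCGTGCGTTTGCAAACTTTAGAAGAAC-3′

The strand is given 3'→5', so its complement runs 5'→3' in the same left-to-right order: pair each base A↔T, G↔C.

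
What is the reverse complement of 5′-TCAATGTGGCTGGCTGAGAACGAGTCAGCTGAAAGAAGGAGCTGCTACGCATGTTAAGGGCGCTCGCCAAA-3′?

Complement each base (A↔T, G↔C): AGTTACACCGACCGACTCTTGCTCAGTCGACTTTCTTCCTCGACGATGCGTACAATTCCCGCGAGCGGTTT. Then reverse.

5'-TTTGGCGAGCGCCCTTAACATGCGTAGCAGCTCCTTCTTTCAGCTGACTCGTTCTCAGCCAGCCACATTGA-3'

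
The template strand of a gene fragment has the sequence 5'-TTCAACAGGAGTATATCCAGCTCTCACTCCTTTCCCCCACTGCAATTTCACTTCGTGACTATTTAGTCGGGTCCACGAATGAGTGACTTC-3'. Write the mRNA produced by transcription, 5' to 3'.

5'-GAAGUCACUCAUUCGUGGACCCGACUAAAUAGUCACGAAGUGAAAUUGCAGUGGGGGAAAGGAGUGAGAGCUGGAUAUACUCCUGUUGAA-3'

The mRNA has the sequence of the coding strand (reverse complement of the template) with T→U. Reverse complement of TTCAACAGGAGTATATCCAGCTCTCACTCCTTTCCCCCACTGCAATTTCACTTCGTGACTATTTAGTCGGGTCCACGAATGAGTGACTTC is GAAGTCACTCATTCGTGGACCCGACTAAATAGTCACGAAGTGAAATTGCAGTGGGGGAAAGGAGTGAGAGCTGGATATACTCCTGTTGAA; then T→U.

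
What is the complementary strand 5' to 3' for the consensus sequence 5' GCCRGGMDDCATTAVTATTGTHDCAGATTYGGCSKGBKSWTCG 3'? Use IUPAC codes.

Standard pairs A↔T, G↔C; ambiguity codes pair R↔Y, M↔K, W↔W, S↔S, B↔V, D↔H. Complement (CGGYCCKHHGTAATBATAACADHGTCTAARCCGSMCVMSWAGC), then reverse for 5'→3'.

5'-CGAWSMVCMSGCCRAATCTGHDACAATABTAATGHHKCCYGGC-3'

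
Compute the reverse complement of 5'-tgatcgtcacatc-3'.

5′-GATGTGACGATCA-3′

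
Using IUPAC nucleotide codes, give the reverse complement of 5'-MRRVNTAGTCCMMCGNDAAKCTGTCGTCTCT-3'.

5'-AGAGACGACAGMTTHNCGKKGGACTANBYYK-3'

Standard pairs A↔T, G↔C; ambiguity codes pair R↔Y, M↔K, D↔H, V↔B, N↔N. Complement (KYYBNATCAGGKKGCNHTTMGACAGCAGAGA), then reverse for 5'→3'.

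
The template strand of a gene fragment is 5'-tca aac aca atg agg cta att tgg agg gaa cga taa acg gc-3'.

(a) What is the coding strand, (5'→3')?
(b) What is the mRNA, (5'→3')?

(a) 5'-GCCGTTTATCGTTCCCTCCAAATTAGCCTCATTGTGTTTGA-3'
(b) 5'-GCCGUUUAUCGUUCCCUCCAAAUUAGCCUCAUUGUGUUUGA-3'

(a) The coding strand is the reverse complement of the template: complement AGTTTGTGTTACTCCGATTAAACCTCCCTTGCTATTTGCCG, then reverse.
(b) mRNA has the coding-strand sequence with T→U.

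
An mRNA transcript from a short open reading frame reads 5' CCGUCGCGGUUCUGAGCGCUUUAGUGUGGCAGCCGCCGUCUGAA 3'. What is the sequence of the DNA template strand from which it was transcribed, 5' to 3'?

Replace U with T to get the coding DNA strand: CCGTCGCGGTTCTGAGCGCTTTAGTGTGGCAGCCGCCGTCTGAA. The template strand is its reverse complement (complement GGCAGCGCCAAGACTCGCGAAATCACACCGTCGGCGGCAGACTT, then reverse).

5'-TTCAGACGGCGGCTGCCACACTAAAGCGCTCAGAACCGCGACGG-3'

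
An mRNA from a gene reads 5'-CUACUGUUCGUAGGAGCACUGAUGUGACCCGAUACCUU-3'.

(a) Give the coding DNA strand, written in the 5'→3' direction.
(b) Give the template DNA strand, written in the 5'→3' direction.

(a) 5'-CTACTGTTCGTAGGAGCACTGATGTGACCCGATACCTT-3'
(b) 5'-AAGGTATCGGGTCACATCAGTGCTCCTACGAACAGTAG-3'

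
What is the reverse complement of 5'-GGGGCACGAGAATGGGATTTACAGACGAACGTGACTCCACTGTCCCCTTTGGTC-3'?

5'-GACCAAAGGGGACAGTGGAGTCACGTTCGTCTGTAAATCCCATTCTCGTGCCCC-3'

Complement each base (A↔T, G↔C): CCCCGTGCTCTTACCCTAAATGTCTGCTTGCACTGAGGTGACAGGGGAAACCAG. Then reverse.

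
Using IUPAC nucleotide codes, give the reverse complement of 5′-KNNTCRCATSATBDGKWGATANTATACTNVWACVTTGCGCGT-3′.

Standard pairs A↔T, G↔C; ambiguity codes pair R↔Y, K↔M, W↔W, S↔S, B↔V, D↔H, N↔N. Complement (MNNAGYGTASTAVHCMWCTATNATATGANBWTGBAACGCGCA), then reverse for 5'→3'.

5'-ACGCGCAABGTWBNAGTATANTATCWMCHVATSATGYGANNM-3'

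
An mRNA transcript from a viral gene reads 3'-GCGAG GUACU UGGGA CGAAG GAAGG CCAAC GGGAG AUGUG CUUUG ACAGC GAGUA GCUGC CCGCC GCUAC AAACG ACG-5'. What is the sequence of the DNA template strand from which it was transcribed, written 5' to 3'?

5'-CGCTCCATGAACCCTGCTTCCTTCCGGTTGCCCTCTACACGAAACTGTCGCTCATCGACGGGCGGCGATGTTTGCTGC-3'

Written 5'→3' the mRNA is GCAGCAAACAUCGCCGCCCGUCGAUGAGCGACAGUUUCGUGUAGAGGGCAACCGGAAGGAAGCAGGGUUCAUGGAGCG, so the coding DNA strand is GCAGCAAACATCGCCGCCCGTCGATGAGCGACAGTTTCGTGTAGAGGGCAACCGGAAGGAAGCAGGGTTCATGGAGCG. The template is its reverse complement.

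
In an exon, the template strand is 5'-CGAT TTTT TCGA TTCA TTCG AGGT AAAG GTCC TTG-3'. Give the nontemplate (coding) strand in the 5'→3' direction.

The coding strand is complementary and antiparallel to the template: take the complement (A↔T, G↔C) and reverse.

5'-CAAGGACCTTTACCTCGAATGAATCGAAAAAATCG-3'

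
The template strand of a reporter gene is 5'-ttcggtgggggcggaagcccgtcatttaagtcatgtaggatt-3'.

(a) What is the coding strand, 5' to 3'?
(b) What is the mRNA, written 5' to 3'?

(a) The coding strand is the reverse complement of the template: complement AAGCCACCCCCGCCTTCGGGCAGTAAATTCAGTACATCCTAA, then reverse.
(b) mRNA has the coding-strand sequence with T→U.

(a) 5′-AATCCTACATGACTTAAATGACGGGCTTCCGCCCCCACCGAA-3′
(b) 5'-AAUCCUACAUGACUUAAAUGACGGGCUUCCGCCCCCACCGAA-3'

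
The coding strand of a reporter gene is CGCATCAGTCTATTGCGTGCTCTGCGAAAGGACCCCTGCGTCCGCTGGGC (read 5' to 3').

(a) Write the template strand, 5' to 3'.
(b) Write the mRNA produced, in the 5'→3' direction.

(a) The template strand is the reverse complement of the coding strand: complement GCGTAGTCAGATAACGCACGAGACGCTTTCCTGGGGACGCAGGCGACCCG, then reverse.
(b) mRNA matches the coding strand with T→U.

(a) 5'-GCCCAGCGGACGCAGGGGTCCTTTCGCAGAGCACGCAATAGACTGATGCG-3'
(b) 5'-CGCAUCAGUCUAUUGCGUGCUCUGCGAAAGGACCCCUGCGUCCGCUGGGC-3'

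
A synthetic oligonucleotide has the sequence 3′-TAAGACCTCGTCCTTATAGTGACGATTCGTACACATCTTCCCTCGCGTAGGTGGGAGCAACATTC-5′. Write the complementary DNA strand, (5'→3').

5′-ATTCTGGAGCAGGAATATCACTGCTAAGCATGTGTAGAAGGGAGCGCATCCACCCTCGTTGTAAG-3′

The strand is given 3'→5', so its complement runs 5'→3' in the same left-to-right order: pair each base A↔T, G↔C.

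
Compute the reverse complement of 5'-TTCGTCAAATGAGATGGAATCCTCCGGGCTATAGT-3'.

Reading the sequence 3'→5' and pairing each base (A↔T, G↔C) gives the reverse complement directly.

5′-ACTATAGCCCGGAGGATTCCATCTCATTTGACGAA-3′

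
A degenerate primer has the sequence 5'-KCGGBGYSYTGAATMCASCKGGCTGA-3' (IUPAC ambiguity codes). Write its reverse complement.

5′-TCAGCCMGSTGKATTCARSRCVCCGM-3′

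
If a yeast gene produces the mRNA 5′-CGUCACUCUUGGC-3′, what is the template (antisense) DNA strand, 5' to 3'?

Replace U with T to get the coding DNA strand: CGTCACTCTTGGC. The template strand is its reverse complement (complement GCAGTGAGAACCG, then reverse).

5'-GCCAAGAGTGACG-3'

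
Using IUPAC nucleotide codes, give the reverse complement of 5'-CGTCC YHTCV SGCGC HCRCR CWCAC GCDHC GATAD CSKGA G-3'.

5'-CTCMSGHTATCGDHGCGTGWGYGYGDGCGCSBGADRGGACG-3'

Standard pairs A↔T, G↔C; ambiguity codes pair R↔Y, K↔M, W↔W, S↔S, D↔H, V↔B. Complement (GCAGGRDAGBSCGCGDGYGYGWGTGCGHDGCTATHGSMCTC), then reverse for 5'→3'.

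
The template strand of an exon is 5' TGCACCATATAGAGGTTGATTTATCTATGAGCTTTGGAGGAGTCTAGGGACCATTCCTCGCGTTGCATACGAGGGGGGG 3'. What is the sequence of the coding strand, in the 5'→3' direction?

5'-CCCCCCCTCGTATGCAACGCGAGGAATGGTCCCTAGACTCCTCCAAAGCTCATAGATAAATCAACCTCTATATGGTGCA-3'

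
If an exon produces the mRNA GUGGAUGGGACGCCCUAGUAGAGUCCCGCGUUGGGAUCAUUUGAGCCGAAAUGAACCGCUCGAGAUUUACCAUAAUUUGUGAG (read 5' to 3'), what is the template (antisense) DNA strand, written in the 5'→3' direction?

5'-CTCACAAATTATGGTAAATCTCGAGCGGTTCATTTCGGCTCAAATGATCCCAACGCGGGACTCTACTAGGGCGTCCCATCCAC-3'

Replace U with T to get the coding DNA strand: GTGGATGGGACGCCCTAGTAGAGTCCCGCGTTGGGATCATTTGAGCCGAAATGAACCGCTCGAGATTTACCATAATTTGTGAG. The template strand is its reverse complement (complement CACCTACCCTGCGGGATCATCTCAGGGCGCAACCCTAGTAAACTCGGCTTTACTTGGCGAGCTCTAAATGGTATTAAACACTC, then reverse).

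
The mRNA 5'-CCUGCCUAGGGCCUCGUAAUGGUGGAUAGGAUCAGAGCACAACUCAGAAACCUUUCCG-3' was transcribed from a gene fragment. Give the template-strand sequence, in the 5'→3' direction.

5'-CGGAAAGGTTTCTGAGTTGTGCTCTGATCCTATCCACCATTACGAGGCCCTAGGCAGG-3'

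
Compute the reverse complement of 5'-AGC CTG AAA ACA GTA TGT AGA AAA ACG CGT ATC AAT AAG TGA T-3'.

5'-ATCACTTATTGATACGCGTTTTTCTACATACTGTTTTCAGGCT-3'

Complement each base (A↔T, G↔C): TCGGACTTTTGTCATACATCTTTTTGCGCATAGTTATTCACTA. Then reverse.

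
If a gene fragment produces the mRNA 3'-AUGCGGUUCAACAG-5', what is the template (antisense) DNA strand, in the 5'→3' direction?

5'-TACGCCAAGTTGTC-3'

Written 5'→3' the mRNA is GACAACUUGGCGUA, so the coding DNA strand is GACAACTTGGCGTA. The template is its reverse complement.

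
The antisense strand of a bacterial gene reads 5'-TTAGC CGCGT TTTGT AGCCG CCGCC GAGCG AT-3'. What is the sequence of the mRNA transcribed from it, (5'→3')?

5'-AUCGCUCGGCGGCGGCUACAAAACGCGGCUAA-3'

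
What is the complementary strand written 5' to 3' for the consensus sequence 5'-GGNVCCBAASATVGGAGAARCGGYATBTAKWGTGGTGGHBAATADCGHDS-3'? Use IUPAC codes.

Standard pairs A↔T, G↔C; ambiguity codes pair R↔Y, K↔M, W↔W, S↔S, B↔V, D↔H, N↔N. Complement (CCNBGGVTTSTABCCTCTTYGCCRTAVATMWCACCACCDVTTATHGCDHS), then reverse for 5'→3'.

5′-SHDCGHTATTVDCCACCACWMTAVATRCCGYTTCTCCBATSTTVGGBNCC-3′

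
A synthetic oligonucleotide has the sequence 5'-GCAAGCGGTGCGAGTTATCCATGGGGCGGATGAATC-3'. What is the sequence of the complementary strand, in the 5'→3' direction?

Pairing A↔T and G↔C gives CGTTCGCCACGCTCAATAGGTACCCCGCCTACTTAG, running 3'→5'. Reverse for the 5'→3' convention.

5'-GATTCATCCGCCCCATGGATAACTCGCACCGCTTGC-3'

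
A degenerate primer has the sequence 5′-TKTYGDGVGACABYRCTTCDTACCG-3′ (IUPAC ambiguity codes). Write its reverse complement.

Standard pairs A↔T, G↔C; ambiguity codes pair R↔Y, K↔M, B↔V, D↔H. Complement (AMARCHCBCTGTVRYGAAGHATGGC), then reverse for 5'→3'.

5'-CGGTAHGAAGYRVTGTCBCHCRAMA-3'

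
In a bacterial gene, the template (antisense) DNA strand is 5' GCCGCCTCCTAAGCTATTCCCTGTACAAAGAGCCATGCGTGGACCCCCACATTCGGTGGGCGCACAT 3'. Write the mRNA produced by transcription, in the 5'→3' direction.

RNA polymerase reads the template 3'→5' and synthesizes mRNA 5'→3' by base-pairing (A→U, T→A, G↔C). The complement of the template is CGGCGGAGGATTCGATAAGGGACATGTTTCTCGGTACGCACCTGGGGGTGTAAGCCACCCGCGTGTA; antiparallel, so 5'→3' the coding strand is ATGTGCGCCCACCGAATGTGGGGGTCCACGCATGGCTCTTTGTACAGGGAATAGCTTAGGAGGCGGC. Replace T with U for the mRNA.

5′-AUGUGCGCCCACCGAAUGUGGGGGUCCACGCAUGGCUCUUUGUACAGGGAAUAGCUUAGGAGGCGGC-3′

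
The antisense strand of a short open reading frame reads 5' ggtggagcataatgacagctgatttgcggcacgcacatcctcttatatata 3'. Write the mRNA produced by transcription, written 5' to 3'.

5'-UAUAUAUAAGAGGAUGUGCGUGCCGCAAAUCAGCUGUCAUUAUGCUCCACC-3'

RNA polymerase reads the template 3'→5' and synthesizes mRNA 5'→3' by base-pairing (A→U, T→A, G↔C). The complement of the template is CCACCTCGTATTACTGTCGACTAAACGCCGTGCGTGTAGGAGAATATATAT; antiparallel, so 5'→3' the coding strand is TATATATAAGAGGATGTGCGTGCCGCAAATCAGCTGTCATTATGCTCCACC. Replace T with U for the mRNA.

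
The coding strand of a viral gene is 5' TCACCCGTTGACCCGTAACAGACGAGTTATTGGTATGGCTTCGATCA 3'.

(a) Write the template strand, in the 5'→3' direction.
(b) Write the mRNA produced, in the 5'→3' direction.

(a) 5'-TGATCGAAGCCATACCAATAACTCGTCTGTTACGGGTCAACGGGTGA-3'
(b) 5'-UCACCCGUUGACCCGUAACAGACGAGUUAUUGGUAUGGCUUCGAUCA-3'

(a) The template strand is the reverse complement of the coding strand: complement AGTGGGCAACTGGGCATTGTCTGCTCAATAACCATACCGAAGCTAGT, then reverse.
(b) mRNA matches the coding strand with T→U.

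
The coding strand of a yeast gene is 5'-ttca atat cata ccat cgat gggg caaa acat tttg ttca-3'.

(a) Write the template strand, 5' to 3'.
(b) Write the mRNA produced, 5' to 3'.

(a) The template strand is the reverse complement of the coding strand: complement AAGTTATAGTATGGTAGCTACCCCGTTTTGTAAAACAAGT, then reverse.
(b) mRNA matches the coding strand with T→U.

(a) 5'-TGAACAAAATGTTTTGCCCCATCGATGGTATGATATTGAA-3'
(b) 5'-UUCAAUAUCAUACCAUCGAUGGGGCAAAACAUUUUGUUCA-3'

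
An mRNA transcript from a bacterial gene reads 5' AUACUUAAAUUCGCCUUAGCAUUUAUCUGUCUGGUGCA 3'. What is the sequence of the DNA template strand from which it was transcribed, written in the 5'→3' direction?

Replace U with T to get the coding DNA strand: ATACTTAAATTCGCCTTAGCATTTATCTGTCTGGTGCA. The template strand is its reverse complement (complement TATGAATTTAAGCGGAATCGTAAATAGACAGACCACGT, then reverse).

5'-TGCACCAGACAGATAAATGCTAAGGCGAATTTAAGTAT-3'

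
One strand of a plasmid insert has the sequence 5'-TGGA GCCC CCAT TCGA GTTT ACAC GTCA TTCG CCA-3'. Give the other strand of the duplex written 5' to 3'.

5'-TGGCGAATGACGTGTAAACTCGAATGGGGGCTCCA-3'

The complement of TGGAGCCCCCATTCGAGTTTACACGTCATTCGCCA is ACCTCGGGGGTAAGCTCAAATGTGCAGTAAGCGGT (A↔T, G↔C). DNA strands are antiparallel, so the complementary strand runs 3'→5'; reversing gives the 5'→3' form.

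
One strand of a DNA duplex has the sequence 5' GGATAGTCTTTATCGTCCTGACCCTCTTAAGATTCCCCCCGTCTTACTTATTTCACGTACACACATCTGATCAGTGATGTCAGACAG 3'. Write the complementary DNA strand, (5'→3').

The complement of GGATAGTCTTTATCGTCCTGACCCTCTTAAGATTCCCCCCGTCTTACTTATTTCACGTACACACATCTGATCAGTGATGTCAGACAG is CCTATCAGAAATAGCAGGACTGGGAGAATTCTAAGGGGGGCAGAATGAATAAAGTGCATGTGTGTAGACTAGTCACTACAGTCTGTC (A↔T, G↔C). DNA strands are antiparallel, so the complementary strand runs 3'→5'; reversing gives the 5'→3' form.

5'-CTGTCTGACATCACTGATCAGATGTGTGTACGTGAAATAAGTAAGACGGGGGGAATCTTAAGAGGGTCAGGACGATAAAGACTATCC-3'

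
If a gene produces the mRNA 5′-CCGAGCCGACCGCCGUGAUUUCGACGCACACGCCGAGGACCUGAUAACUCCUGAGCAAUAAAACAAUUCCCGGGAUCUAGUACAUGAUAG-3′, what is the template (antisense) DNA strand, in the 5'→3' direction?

5'-CTATCATGTACTAGATCCCGGGAATTGTTTTATTGCTCAGGAGTTATCAGGTCCTCGGCGTGTGCGTCGAAATCACGGCGGTCGGCTCGG-3'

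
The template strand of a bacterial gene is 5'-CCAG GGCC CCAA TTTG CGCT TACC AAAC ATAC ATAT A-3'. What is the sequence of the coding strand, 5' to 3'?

5′-TATATGTATGTTTGGTAAGCGCAAATTGGGGCCCTGG-3′

The coding strand is complementary and antiparallel to the template: take the complement (A↔T, G↔C) and reverse.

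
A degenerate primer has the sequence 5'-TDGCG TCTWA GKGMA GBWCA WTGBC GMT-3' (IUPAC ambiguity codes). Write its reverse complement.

5'-AKCGVCAWTGWVCTKCMCTWAGACGCHA-3'

Standard pairs A↔T, G↔C; ambiguity codes pair M↔K, W↔W, B↔V, D↔H. Complement (AHCGCAGAWTCMCKTCVWGTWACVGCKA), then reverse for 5'→3'.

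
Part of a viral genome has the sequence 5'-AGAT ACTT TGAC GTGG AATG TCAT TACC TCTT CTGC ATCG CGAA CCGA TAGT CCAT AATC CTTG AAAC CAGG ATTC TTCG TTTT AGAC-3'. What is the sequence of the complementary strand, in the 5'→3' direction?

5'-GTCTAAAACGAAGAATCCTGGTTTCAAGGATTATGGACTATCGGTTCGCGATGCAGAAGAGGTAATGACATTCCACGTCAAAGTATCT-3'

Pairing A↔T and G↔C gives TCTATGAAACTGCACCTTACAGTAATGGAGAAGACGTAGCGCTTGGCTATCAGGTATTAGGAACTTTGGTCCTAAGAAGCAAAATCTG, running 3'→5'. Reverse for the 5'→3' convention.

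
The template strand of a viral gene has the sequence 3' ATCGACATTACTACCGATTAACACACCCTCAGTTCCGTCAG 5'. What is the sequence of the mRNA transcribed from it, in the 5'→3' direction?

Reading the template 3'→5' as shown, RNA polymerase pairs each base (A→U, T→A, G↔C) to build mRNA 5'→3' directly.

5'-UAGCUGUAAUGAUGGCUAAUUGUGUGGGAGUCAAGGCAGUC-3'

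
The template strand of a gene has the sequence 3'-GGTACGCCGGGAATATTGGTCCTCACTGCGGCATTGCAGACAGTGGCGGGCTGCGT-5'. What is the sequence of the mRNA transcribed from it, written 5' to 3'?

Reading the template 3'→5' as shown, RNA polymerase pairs each base (A→U, T→A, G↔C) to build mRNA 5'→3' directly.

5'-CCAUGCGGCCCUUAUAACCAGGAGUGACGCCGUAACGUCUGUCACCGCCCGACGCA-3'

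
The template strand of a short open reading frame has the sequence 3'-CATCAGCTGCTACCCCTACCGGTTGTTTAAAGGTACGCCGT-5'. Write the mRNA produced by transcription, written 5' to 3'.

5′-GUAGUCGACGAUGGGGAUGGCCAACAAAUUUCCAUGCGGCA-3′

Reading the template 3'→5' as shown, RNA polymerase pairs each base (A→U, T→A, G↔C) to build mRNA 5'→3' directly.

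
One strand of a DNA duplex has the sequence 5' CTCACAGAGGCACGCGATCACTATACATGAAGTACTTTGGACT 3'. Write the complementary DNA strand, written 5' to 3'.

Pairing A↔T and G↔C gives GAGTGTCTCCGTGCGCTAGTGATATGTACTTCATGAAACCTGA, running 3'→5'. Reverse for the 5'→3' convention.

5'-AGTCCAAAGTACTTCATGTATAGTGATCGCGTGCCTCTGTGAG-3'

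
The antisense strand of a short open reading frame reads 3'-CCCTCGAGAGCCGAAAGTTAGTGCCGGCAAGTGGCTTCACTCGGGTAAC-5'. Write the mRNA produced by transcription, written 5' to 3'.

5'-GGGAGCUCUCGGCUUUCAAUCACGGCCGUUCACCGAAGUGAGCCCAUUG-3'

Reading the template 3'→5' as shown, RNA polymerase pairs each base (A→U, T→A, G↔C) to build mRNA 5'→3' directly.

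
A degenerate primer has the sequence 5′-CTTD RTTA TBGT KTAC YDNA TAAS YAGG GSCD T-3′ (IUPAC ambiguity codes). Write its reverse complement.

5′-AHGSCCCTRSTTATNHRGTAMACVATAAYHAAG-3′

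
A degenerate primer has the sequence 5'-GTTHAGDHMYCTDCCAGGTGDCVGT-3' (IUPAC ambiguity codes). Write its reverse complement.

Standard pairs A↔T, G↔C; ambiguity codes pair Y↔R, M↔K, D↔H, V↔B. Complement (CAADTCHDKRGAHGGTCCACHGBCA), then reverse for 5'→3'.

5'-ACBGHCACCTGGHAGRKDHCTDAAC-3'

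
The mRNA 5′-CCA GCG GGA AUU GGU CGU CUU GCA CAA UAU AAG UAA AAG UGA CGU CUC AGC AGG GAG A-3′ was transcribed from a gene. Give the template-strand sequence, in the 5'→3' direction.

5'-TCTCCCTGCTGAGACGTCACTTTTACTTATATTGTGCAAGACGACCAATTCCCGCTGG-3'

Replace U with T to get the coding DNA strand: CCAGCGGGAATTGGTCGTCTTGCACAATATAAGTAAAAGTGACGTCTCAGCAGGGAGA. The template strand is its reverse complement (complement GGTCGCCCTTAACCAGCAGAACGTGTTATATTCATTTTCACTGCAGAGTCGTCCCTCT, then reverse).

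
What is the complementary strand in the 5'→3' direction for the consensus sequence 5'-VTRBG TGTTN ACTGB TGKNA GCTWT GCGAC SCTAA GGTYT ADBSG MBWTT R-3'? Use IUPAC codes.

Standard pairs A↔T, G↔C; ambiguity codes pair R↔Y, M↔K, W↔W, S↔S, B↔V, D↔H, N↔N. Complement (BAYVCACAANTGACVACMNTCGAWACGCTGSGATTCCARATHVSCKVWAAY), then reverse for 5'→3'.

5'-YAAWVKCSVHTARACCTTAGSGTCGCAWAGCTNMCAVCAGTNAACACVYAB-3'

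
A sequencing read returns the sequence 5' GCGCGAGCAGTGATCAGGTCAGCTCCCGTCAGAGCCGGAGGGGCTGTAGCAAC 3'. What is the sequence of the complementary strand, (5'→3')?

5'-GTTGCTACAGCCCCTCCGGCTCTGACGGGAGCTGACCTGATCACTGCTCGCGC-3'

Pairing A↔T and G↔C gives CGCGCTCGTCACTAGTCCAGTCGAGGGCAGTCTCGGCCTCCCCGACATCGTTG, running 3'→5'. Reverse for the 5'→3' convention.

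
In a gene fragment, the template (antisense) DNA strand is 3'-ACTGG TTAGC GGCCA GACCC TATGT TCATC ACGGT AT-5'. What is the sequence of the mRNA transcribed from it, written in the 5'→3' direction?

Reading the template 3'→5' as shown, RNA polymerase pairs each base (A→U, T→A, G↔C) to build mRNA 5'→3' directly.

5'-UGACCAAUCGCCGGUCUGGGAUACAAGUAGUGCCAUA-3'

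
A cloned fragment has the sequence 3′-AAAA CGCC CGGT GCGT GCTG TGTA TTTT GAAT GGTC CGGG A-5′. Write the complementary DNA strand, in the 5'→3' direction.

5'-TTTTGCGGGCCACGCACGACACATAAAACTTACCAGGCCCT-3'

The strand is given 3'→5', so its complement runs 5'→3' in the same left-to-right order: pair each base A↔T, G↔C.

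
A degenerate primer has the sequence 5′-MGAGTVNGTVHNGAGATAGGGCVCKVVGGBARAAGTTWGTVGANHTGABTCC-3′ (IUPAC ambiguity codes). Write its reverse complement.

5′-GGAVTCADNTCBACWAACTTYTVCCBBMGBGCCCTATCTCNDBACNBACTCK-3′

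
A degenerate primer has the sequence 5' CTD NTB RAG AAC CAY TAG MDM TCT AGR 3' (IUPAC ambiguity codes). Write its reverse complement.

Standard pairs A↔T, G↔C; ambiguity codes pair R↔Y, M↔K, B↔V, D↔H, N↔N. Complement (GAHNAVYTCTTGGTRATCKHKAGATCY), then reverse for 5'→3'.

5'-YCTAGAKHKCTARTGGTTCTYVANHAG-3'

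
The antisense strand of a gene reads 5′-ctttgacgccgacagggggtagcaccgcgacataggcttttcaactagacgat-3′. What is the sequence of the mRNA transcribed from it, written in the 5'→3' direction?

RNA polymerase reads the template 3'→5' and synthesizes mRNA 5'→3' by base-pairing (A→U, T→A, G↔C). The complement of the template is GAAACTGCGGCTGTCCCCCATCGTGGCGCTGTATCCGAAAAGTTGATCTGCTA; antiparallel, so 5'→3' the coding strand is ATCGTCTAGTTGAAAAGCCTATGTCGCGGTGCTACCCCCTGTCGGCGTCAAAG. Replace T with U for the mRNA.

5'-AUCGUCUAGUUGAAAAGCCUAUGUCGCGGUGCUACCCCCUGUCGGCGUCAAAG-3'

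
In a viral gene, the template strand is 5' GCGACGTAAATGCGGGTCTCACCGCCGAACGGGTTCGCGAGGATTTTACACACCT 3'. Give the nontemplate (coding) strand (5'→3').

5'-AGGTGTGTAAAATCCTCGCGAACCCGTTCGGCGGTGAGACCCGCATTTACGTCGC-3'

The coding strand is complementary and antiparallel to the template: take the complement (A↔T, G↔C) and reverse.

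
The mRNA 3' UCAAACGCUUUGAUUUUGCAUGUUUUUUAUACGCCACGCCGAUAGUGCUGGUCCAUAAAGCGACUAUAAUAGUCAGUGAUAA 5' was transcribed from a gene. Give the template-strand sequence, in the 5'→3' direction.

5'-AGTTTGCGAAACTAAAACGTACAAAAAATATGCGGTGCGGCTATCACGACCAGGTATTTCGCTGATATTATCAGTCACTATT-3'

Written 5'→3' the mRNA is AAUAGUGACUGAUAAUAUCAGCGAAAUACCUGGUCGUGAUAGCCGCACCGCAUAUUUUUUGUACGUUUUAGUUUCGCAAACU, so the coding DNA strand is AATAGTGACTGATAATATCAGCGAAATACCTGGTCGTGATAGCCGCACCGCATATTTTTTGTACGTTTTAGTTTCGCAAACT. The template is its reverse complement.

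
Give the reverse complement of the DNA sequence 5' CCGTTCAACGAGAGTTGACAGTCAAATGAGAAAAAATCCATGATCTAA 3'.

Complement each base (A↔T, G↔C): GGCAAGTTGCTCTCAACTGTCAGTTTACTCTTTTTTAGGTACTAGATT. Then reverse.

5'-TTAGATCATGGATTTTTTCTCATTTGACTGTCAACTCTCGTTGAACGG-3'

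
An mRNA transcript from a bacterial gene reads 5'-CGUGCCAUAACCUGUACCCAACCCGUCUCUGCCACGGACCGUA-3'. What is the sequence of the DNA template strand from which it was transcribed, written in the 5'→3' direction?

Replace U with T to get the coding DNA strand: CGTGCCATAACCTGTACCCAACCCGTCTCTGCCACGGACCGTA. The template strand is its reverse complement (complement GCACGGTATTGGACATGGGTTGGGCAGAGACGGTGCCTGGCAT, then reverse).

5'-TACGGTCCGTGGCAGAGACGGGTTGGGTACAGGTTATGGCACG-3'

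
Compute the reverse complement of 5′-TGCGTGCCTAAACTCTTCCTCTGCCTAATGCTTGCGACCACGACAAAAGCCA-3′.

5'-TGGCTTTTGTCGTGGTCGCAAGCATTAGGCAGAGGAAGAGTTTAGGCACGCA-3'

Complement each base (A↔T, G↔C): ACGCACGGATTTGAGAAGGAGACGGATTACGAACGCTGGTGCTGTTTTCGGT. Then reverse.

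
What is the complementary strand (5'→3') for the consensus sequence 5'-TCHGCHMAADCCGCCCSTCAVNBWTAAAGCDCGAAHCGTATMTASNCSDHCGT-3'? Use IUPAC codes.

Standard pairs A↔T, G↔C; ambiguity codes pair M↔K, W↔W, S↔S, B↔V, D↔H, N↔N. Complement (AGDCGDKTTHGGCGGGSAGTBNVWATTTCGHGCTTDGCATAKATSNGSHDGCA), then reverse for 5'→3'.

5′-ACGDHSGNSTAKATACGDTTCGHGCTTTAWVNBTGASGGGCGGHTTKDGCDGA-3′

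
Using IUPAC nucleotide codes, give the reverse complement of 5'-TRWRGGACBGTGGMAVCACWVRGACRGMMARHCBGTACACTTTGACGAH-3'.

5'-DTCGTCAAAGTGTACVGDYTKKCYGTCYBWGTGBTKCCACVGTCCYWYA-3'

Standard pairs A↔T, G↔C; ambiguity codes pair R↔Y, M↔K, W↔W, B↔V, H↔D. Complement (AYWYCCTGVCACCKTBGTGWBYCTGYCKKTYDGVCATGTGAAACTGCTD), then reverse for 5'→3'.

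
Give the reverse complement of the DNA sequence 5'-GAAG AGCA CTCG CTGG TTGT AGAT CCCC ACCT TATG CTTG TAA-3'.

5'-TTACAAGCATAAGGTGGGGATCTACAACCAGCGAGTGCTCTTC-3'

Complement each base (A↔T, G↔C): CTTCTCGTGAGCGACCAACATCTAGGGGTGGAATACGAACATT. Then reverse.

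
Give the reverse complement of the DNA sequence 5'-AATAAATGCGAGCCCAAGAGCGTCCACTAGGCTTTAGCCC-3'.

Reading the sequence 3'→5' and pairing each base (A↔T, G↔C) gives the reverse complement directly.

5'-GGGCTAAAGCCTAGTGGACGCTCTTGGGCTCGCATTTATT-3'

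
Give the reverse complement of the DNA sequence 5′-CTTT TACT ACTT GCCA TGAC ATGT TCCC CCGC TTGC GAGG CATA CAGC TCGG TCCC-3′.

Reading the sequence 3'→5' and pairing each base (A↔T, G↔C) gives the reverse complement directly.

5'-GGGACCGAGCTGTATGCCTCGCAAGCGGGGGAACATGTCATGGCAAGTAGTAAAAG-3'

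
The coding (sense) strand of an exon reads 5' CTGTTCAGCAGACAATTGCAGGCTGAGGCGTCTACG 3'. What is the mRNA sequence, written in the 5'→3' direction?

5'-CUGUUCAGCAGACAAUUGCAGGCUGAGGCGUCUACG-3'

mRNA has the coding-strand sequence with U in place of T.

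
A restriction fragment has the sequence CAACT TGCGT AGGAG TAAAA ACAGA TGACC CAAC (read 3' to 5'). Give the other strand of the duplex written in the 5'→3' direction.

The strand is given 3'→5', so its complement runs 5'→3' in the same left-to-right order: pair each base A↔T, G↔C.

5'-GTTGAACGCATCCTCATTTTTGTCTACTGGGTTG-3'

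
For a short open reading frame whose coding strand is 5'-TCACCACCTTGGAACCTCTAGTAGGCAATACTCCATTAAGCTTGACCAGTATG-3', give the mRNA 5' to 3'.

5'-UCACCACCUUGGAACCUCUAGUAGGCAAUACUCCAUUAAGCUUGACCAGUAUG-3'

mRNA has the coding-strand sequence with U in place of T.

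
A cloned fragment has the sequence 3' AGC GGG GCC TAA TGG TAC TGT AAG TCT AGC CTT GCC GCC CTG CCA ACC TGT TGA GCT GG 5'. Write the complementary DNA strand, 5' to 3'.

The strand is given 3'→5', so its complement runs 5'→3' in the same left-to-right order: pair each base A↔T, G↔C.

5'-TCGCCCCGGATTACCATGACATTCAGATCGGAACGGCGGGACGGTTGGACAACTCGACC-3'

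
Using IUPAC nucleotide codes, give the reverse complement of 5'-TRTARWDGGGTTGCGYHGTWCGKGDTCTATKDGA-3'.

5'-TCHMATAGAHCMCGWACDRCGCAACCCHWYTAYA-3'

Standard pairs A↔T, G↔C; ambiguity codes pair R↔Y, K↔M, W↔W, D↔H. Complement (AYATYWHCCCAACGCRDCAWGCMCHAGATAMHCT), then reverse for 5'→3'.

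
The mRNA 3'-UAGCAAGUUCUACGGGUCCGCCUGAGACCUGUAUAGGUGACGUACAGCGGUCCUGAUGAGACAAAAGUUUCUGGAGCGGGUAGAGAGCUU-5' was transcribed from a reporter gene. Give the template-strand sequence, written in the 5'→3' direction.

5'-ATCGTTCAAGATGCCCAGGCGGACTCTGGACATATCCACTGCATGTCGCCAGGACTACTCTGTTTTCAAAGACCTCGCCCATCTCTCGAA-3'

Written 5'→3' the mRNA is UUCGAGAGAUGGGCGAGGUCUUUGAAAACAGAGUAGUCCUGGCGACAUGCAGUGGAUAUGUCCAGAGUCCGCCUGGGCAUCUUGAACGAU, so the coding DNA strand is TTCGAGAGATGGGCGAGGTCTTTGAAAACAGAGTAGTCCTGGCGACATGCAGTGGATATGTCCAGAGTCCGCCTGGGCATCTTGAACGAT. The template is its reverse complement.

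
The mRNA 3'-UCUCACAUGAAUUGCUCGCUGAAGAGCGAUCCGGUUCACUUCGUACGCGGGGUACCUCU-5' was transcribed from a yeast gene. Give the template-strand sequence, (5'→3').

Written 5'→3' the mRNA is UCUCCAUGGGGCGCAUGCUUCACUUGGCCUAGCGAGAAGUCGCUCGUUAAGUACACUCU, so the coding DNA strand is TCTCCATGGGGCGCATGCTTCACTTGGCCTAGCGAGAAGTCGCTCGTTAAGTACACTCT. The template is its reverse complement.

5'-AGAGTGTACTTAACGAGCGACTTCTCGCTAGGCCAAGTGAAGCATGCGCCCCATGGAGA-3'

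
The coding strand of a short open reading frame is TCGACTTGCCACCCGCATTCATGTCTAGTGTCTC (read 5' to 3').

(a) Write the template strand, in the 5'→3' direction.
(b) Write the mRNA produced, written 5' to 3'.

(a) The template strand is the reverse complement of the coding strand: complement AGCTGAACGGTGGGCGTAAGTACAGATCACAGAG, then reverse.
(b) mRNA matches the coding strand with T→U.

(a) 5′-GAGACACTAGACATGAATGCGGGTGGCAAGTCGA-3′
(b) 5'-UCGACUUGCCACCCGCAUUCAUGUCUAGUGUCUC-3'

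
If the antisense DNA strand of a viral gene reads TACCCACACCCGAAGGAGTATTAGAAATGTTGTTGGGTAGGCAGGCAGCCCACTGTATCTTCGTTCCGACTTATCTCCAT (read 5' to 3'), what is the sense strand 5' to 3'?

The coding strand is complementary and antiparallel to the template: take the complement (A↔T, G↔C) and reverse.

5′-ATGGAGATAAGTCGGAACGAAGATACAGTGGGCTGCCTGCCTACCCAACAACATTTCTAATACTCCTTCGGGTGTGGGTA-3′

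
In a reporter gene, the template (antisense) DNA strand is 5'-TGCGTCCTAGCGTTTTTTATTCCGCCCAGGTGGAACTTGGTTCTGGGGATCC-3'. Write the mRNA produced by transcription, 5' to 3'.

The mRNA has the sequence of the coding strand (reverse complement of the template) with T→U. Reverse complement of TGCGTCCTAGCGTTTTTTATTCCGCCCAGGTGGAACTTGGTTCTGGGGATCC is GGATCCCCAGAACCAAGTTCCACCTGGGCGGAATAAAAAACGCTAGGACGCA; then T→U.

5'-GGAUCCCCAGAACCAAGUUCCACCUGGGCGGAAUAAAAAACGCUAGGACGCA-3'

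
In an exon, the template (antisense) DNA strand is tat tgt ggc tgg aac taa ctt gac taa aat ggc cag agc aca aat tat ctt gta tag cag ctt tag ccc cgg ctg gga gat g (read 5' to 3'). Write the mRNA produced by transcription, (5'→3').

RNA polymerase reads the template 3'→5' and synthesizes mRNA 5'→3' by base-pairing (A→U, T→A, G↔C). The complement of the template is ATAACACCGACCTTGATTGAACTGATTTTACCGGTCTCGTGTTTAATAGAACATATCGTCGAAATCGGGGCCGACCCTCTAC; antiparallel, so 5'→3' the coding strand is CATCTCCCAGCCGGGGCTAAAGCTGCTATACAAGATAATTTGTGCTCTGGCCATTTTAGTCAAGTTAGTTCCAGCCACAATA. Replace T with U for the mRNA.

5'-CAUCUCCCAGCCGGGGCUAAAGCUGCUAUACAAGAUAAUUUGUGCUCUGGCCAUUUUAGUCAAGUUAGUUCCAGCCACAAUA-3'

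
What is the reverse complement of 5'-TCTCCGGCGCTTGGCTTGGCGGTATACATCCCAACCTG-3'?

Complement each base (A↔T, G↔C): AGAGGCCGCGAACCGAACCGCCATATGTAGGGTTGGAC. Then reverse.

5'-CAGGTTGGGATGTATACCGCCAAGCCAAGCGCCGGAGA-3'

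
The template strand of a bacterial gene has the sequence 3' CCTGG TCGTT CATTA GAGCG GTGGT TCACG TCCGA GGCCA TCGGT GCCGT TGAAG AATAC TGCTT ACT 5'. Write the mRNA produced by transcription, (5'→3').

5'-GGACCAGCAAGUAAUCUCGCCACCAAGUGCAGGCUCCGGUAGCCACGGCAACUUCUUAUGACGAAUGA-3'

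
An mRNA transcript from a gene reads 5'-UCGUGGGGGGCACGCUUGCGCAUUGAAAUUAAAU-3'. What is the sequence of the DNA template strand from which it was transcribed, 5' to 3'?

Replace U with T to get the coding DNA strand: TCGTGGGGGGCACGCTTGCGCATTGAAATTAAAT. The template strand is its reverse complement (complement AGCACCCCCCGTGCGAACGCGTAACTTTAATTTA, then reverse).

5'-ATTTAATTTCAATGCGCAAGCGTGCCCCCCACGA-3'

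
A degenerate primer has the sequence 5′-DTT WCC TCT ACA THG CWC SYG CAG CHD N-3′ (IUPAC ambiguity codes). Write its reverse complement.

Standard pairs A↔T, G↔C; ambiguity codes pair Y↔R, W↔W, S↔S, D↔H, N↔N. Complement (HAAWGGAGATGTADCGWGSRCGTCGDHN), then reverse for 5'→3'.

5'-NHDGCTGCRSGWGCDATGTAGAGGWAAH-3'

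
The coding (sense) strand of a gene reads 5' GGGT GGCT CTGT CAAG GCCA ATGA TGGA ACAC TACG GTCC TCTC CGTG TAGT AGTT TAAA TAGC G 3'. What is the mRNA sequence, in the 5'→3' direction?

5'-GGGUGGCUCUGUCAAGGCCAAUGAUGGAACACUACGGUCCUCUCCGUGUAGUAGUUUAAAUAGCG-3'

mRNA has the coding-strand sequence with U in place of T.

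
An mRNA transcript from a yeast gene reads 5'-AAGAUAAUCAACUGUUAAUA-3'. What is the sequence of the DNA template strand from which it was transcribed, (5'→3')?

5'-TATTAACAGTTGATTATCTT-3'

Replace U with T to get the coding DNA strand: AAGATAATCAACTGTTAATA. The template strand is its reverse complement (complement TTCTATTAGTTGACAATTAT, then reverse).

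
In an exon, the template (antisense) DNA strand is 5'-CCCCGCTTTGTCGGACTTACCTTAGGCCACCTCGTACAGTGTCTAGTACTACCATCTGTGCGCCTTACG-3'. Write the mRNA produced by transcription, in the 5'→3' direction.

RNA polymerase reads the template 3'→5' and synthesizes mRNA 5'→3' by base-pairing (A→U, T→A, G↔C). The complement of the template is GGGGCGAAACAGCCTGAATGGAATCCGGTGGAGCATGTCACAGATCATGATGGTAGACACGCGGAATGC; antiparallel, so 5'→3' the coding strand is CGTAAGGCGCACAGATGGTAGTACTAGACACTGTACGAGGTGGCCTAAGGTAAGTCCGACAAAGCGGGG. Replace T with U for the mRNA.

5'-CGUAAGGCGCACAGAUGGUAGUACUAGACACUGUACGAGGUGGCCUAAGGUAAGUCCGACAAAGCGGGG-3'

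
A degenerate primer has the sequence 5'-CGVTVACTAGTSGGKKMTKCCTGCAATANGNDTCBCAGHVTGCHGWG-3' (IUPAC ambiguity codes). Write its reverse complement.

Standard pairs A↔T, G↔C; ambiguity codes pair M↔K, W↔W, S↔S, B↔V, D↔H, N↔N. Complement (GCBABTGATCASCCMMKAMGGACGTTATNCNHAGVGTCDBACGDCWC), then reverse for 5'→3'.

5′-CWCDGCABDCTGVGAHNCNTATTGCAGGMAKMMCCSACTAGTBABCG-3′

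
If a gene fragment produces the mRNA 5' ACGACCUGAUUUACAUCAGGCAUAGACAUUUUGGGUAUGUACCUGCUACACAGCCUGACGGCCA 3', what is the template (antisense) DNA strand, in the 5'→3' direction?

5′-TGGCCGTCAGGCTGTGTAGCAGGTACATACCCAAAATGTCTATGCCTGATGTAAATCAGGTCGT-3′

Replace U with T to get the coding DNA strand: ACGACCTGATTTACATCAGGCATAGACATTTTGGGTATGTACCTGCTACACAGCCTGACGGCCA. The template strand is its reverse complement (complement TGCTGGACTAAATGTAGTCCGTATCTGTAAAACCCATACATGGACGATGTGTCGGACTGCCGGT, then reverse).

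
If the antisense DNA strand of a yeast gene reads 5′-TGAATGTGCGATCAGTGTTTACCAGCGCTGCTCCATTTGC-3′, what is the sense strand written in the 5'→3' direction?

5'-GCAAATGGAGCAGCGCTGGTAAACACTGATCGCACATTCA-3'

The coding strand is complementary and antiparallel to the template: take the complement (A↔T, G↔C) and reverse.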